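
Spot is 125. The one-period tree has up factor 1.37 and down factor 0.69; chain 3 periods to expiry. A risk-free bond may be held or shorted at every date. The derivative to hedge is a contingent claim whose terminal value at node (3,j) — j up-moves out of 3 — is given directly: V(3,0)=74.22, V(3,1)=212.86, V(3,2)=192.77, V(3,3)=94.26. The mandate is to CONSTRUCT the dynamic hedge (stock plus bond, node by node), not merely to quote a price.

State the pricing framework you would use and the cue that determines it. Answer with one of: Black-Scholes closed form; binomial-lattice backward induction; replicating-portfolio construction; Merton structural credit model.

Key observation: a price alone would not answer the question — the per-node share/bond construction on the spot-125, 1.37/0.69 tree is required, and only the replicating-portfolio method yields it.

framework: replicating-portfolio construction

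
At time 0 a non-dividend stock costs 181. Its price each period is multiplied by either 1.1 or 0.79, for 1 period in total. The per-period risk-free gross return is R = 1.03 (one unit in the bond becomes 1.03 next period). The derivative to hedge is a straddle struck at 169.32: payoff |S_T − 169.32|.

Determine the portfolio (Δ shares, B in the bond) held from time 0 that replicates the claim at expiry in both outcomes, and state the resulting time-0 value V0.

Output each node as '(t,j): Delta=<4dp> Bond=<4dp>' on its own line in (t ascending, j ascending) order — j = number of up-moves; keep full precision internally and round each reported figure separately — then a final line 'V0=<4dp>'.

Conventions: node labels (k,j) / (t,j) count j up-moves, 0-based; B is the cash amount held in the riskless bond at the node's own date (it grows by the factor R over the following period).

Since d<R<u, set p* = (R−d)/(u−d) = 0.7742; price each node as the discounted p*-expectation of its children.
Terminal payoffs: V(1,0)=26.3300, V(1,1)=29.7800
Node (0,0) S=181.0000: V=(p*·29.7800+(1−p*)·26.3300)/1.03=28.1563; Δ=(29.7800−26.3300)/(199.1000−142.9900)=0.0615; B=V−Δ·S=17.0272
As a check, the time-0 holding Δ(0,0)·S0 + B(0,0) comes to 28.1563 — exactly V0.

(0,0): Delta=0.0615 Bond=17.0272
V0=28.1563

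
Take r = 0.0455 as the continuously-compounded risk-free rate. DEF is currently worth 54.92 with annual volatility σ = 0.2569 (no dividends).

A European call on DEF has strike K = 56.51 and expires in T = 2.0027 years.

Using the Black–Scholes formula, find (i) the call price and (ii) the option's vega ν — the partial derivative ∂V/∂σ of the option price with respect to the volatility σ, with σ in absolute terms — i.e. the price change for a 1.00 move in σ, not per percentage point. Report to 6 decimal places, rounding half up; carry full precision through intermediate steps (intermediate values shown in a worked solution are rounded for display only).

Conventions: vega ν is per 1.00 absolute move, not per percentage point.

σ√T = 0.2569·√2.0027 = 0.363557
d₁ = (ln(S/K) + (r+σ²/2)T) / (σ√T) = (ln(54.92/56.51) + (0.0455+0.2569²/2)·2.0027) / 0.363557 = (-0.028540 + 0.157210) / 0.363557 = 0.353919
d₂ = d₁ − σ√T = 0.353919 − 0.363557 = -0.009638
e^{−rT} = 0.912906
N(d₁) = 0.638300,  N(d₂) = 0.496155
Call price V = S·N(d₁) − K·e^{−rT}·N(d₂) = 35.055443 − 25.595796 = 9.459647
φ(d₁) = (1/√(2π))·e^{−d₁²/2} = 0.374723
ν = S·φ(d₁)·√T = 29.123864

price = 9.459647
ν = 29.123864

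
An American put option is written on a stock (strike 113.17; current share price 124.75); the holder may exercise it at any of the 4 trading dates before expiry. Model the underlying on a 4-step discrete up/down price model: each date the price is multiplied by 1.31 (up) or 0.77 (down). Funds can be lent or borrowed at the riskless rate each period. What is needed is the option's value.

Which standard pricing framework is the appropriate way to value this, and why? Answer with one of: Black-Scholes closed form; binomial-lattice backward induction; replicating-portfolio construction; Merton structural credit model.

framework: binomial-lattice backward induction

Key observation: the exercise right at every one of the 4 steps is what matters: each node needs max(113.17 − S, continuation), which only the stepwise tree valuation starting from spot 124.75 delivers.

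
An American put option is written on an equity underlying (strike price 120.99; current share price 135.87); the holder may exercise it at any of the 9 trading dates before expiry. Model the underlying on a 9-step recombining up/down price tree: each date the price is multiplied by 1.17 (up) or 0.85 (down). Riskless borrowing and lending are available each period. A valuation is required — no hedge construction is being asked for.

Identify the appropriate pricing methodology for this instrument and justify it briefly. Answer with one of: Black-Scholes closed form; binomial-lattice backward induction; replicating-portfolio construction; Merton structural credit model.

Key observation: the put (strike 120.99 on spot 135.87) is American-style on a 9-step discrete price model, so the early-exercise decision at every node requires stepwise backward valuation — a closed form cannot price the exercise right.

framework: binomial-lattice backward induction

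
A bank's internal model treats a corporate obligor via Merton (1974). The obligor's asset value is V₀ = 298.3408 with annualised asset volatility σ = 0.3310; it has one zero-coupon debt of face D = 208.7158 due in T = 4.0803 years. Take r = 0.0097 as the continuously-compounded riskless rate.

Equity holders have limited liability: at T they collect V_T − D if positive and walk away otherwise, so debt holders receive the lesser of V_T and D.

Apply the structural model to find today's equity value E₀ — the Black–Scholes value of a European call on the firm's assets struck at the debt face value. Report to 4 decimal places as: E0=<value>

E0=124.7852

Equity is a call on the firm's assets struck at D = 208.7158:
d₁ = [ln(V₀/D) + (r + σ²/2)T] / (σ√T)
   = [ln(298.3408/208.7158) + (0.0097 + 0.5·0.3310²)·4.0803] / (0.3310·√4.0803)
   = [0.357263 + 0.263100] / 0.668612 = 0.927837
d₂ = d₁ − σ√T = 0.927837 − 0.668612 = 0.259225
N(d₁) = 0.823254,  N(d₂) = 0.602269,  e^(−rT) = 0.961194
E₀ = V₀·N(d₁) − D·e^(−rT)·N(d₂)
   = 298.3408·0.823254 − 208.7158·0.961194·0.602269 = 124.785151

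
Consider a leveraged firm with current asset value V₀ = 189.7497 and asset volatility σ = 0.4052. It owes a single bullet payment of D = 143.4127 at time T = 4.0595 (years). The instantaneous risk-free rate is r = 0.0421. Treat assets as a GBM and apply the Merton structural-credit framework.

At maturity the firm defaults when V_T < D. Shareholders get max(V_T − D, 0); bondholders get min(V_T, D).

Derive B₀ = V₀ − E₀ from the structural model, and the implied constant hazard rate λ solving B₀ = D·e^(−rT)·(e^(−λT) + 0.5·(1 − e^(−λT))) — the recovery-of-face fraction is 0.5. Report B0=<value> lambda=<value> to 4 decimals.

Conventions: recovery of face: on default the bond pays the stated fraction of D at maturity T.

B0=99.3206 lambda=0.1087

With assets at 189.7497 and a single debt payment of 143.4127 at 4.0595 years:
d₁ = [ln(V₀/D) + (r + σ²/2)T] / (σ√T)
   = [ln(189.7497/143.4127) + (0.0421 + 0.5·0.4052²)·4.0595] / (0.4052·√4.0595)
   = [0.279979 + 0.504164] / 0.816405 = 0.960483
d₂ = d₁ − σ√T = 0.960483 − 0.816405 = 0.144078
N(d₁) = 0.831594,  N(d₂) = 0.557280,  e^(−rT) = 0.842902
E₀ = V₀·N(d₁) − D·e^(−rT)·N(d₂)
   = 189.7497·0.831594 − 143.4127·0.842902·0.557280 = 90.429061
B₀ = V₀ − E₀ = 189.7497 − 90.429061 = 99.320639
e^(−λT) = (B₀·e^(rT)/D − 0.5)/(1 − 0.5) = (99.3206·1.186378/143.4127 − 0.5)/0.5 = 0.64325437
λ = −ln(0.64325437)/4.0595 = 0.108687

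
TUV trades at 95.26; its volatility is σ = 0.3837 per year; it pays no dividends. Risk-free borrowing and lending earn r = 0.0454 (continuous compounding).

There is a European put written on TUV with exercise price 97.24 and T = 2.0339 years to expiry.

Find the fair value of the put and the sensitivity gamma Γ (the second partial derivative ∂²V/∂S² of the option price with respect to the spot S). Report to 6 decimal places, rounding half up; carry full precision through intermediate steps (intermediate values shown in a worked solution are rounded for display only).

σ√T = 0.3837·√2.0339 = 0.547213
d₁ = (ln(S/K) + (r+σ²/2)T) / (σ√T) = (ln(95.26/97.24) + (0.0454+0.3837²/2)·2.0339) / 0.547213 = (-0.020572 + 0.242060) / 0.547213 = 0.404756
d₂ = d₁ − σ√T = 0.404756 − 0.547213 = -0.142457
e^{−rT} = 0.911796
N(−d₁) = 0.342828,  N(−d₂) = 0.556640
Put price V = K·e^{−rT}·N(−d₂) − S·N(−d₁) = 49.353429 − 32.657822 = 16.695607
φ(d₁) = (1/√(2π))·e^{−d₁²/2} = 0.367566
Γ = φ(d₁) / (S·σ·√T) = 0.007051

price = 16.695607
Γ = 0.007051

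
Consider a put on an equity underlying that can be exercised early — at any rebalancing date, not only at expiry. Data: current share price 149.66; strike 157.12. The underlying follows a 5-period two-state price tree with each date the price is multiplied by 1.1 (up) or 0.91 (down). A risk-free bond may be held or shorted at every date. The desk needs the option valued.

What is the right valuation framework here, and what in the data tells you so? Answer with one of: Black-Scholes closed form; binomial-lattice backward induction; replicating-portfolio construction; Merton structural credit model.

Key observation: early exercise of the strike-157.12 put must be checked at each of the 5 dates (spot 149.66), which forces a node-by-node comparison of intrinsic and continuation value backward from expiry.

framework: binomial-lattice backward induction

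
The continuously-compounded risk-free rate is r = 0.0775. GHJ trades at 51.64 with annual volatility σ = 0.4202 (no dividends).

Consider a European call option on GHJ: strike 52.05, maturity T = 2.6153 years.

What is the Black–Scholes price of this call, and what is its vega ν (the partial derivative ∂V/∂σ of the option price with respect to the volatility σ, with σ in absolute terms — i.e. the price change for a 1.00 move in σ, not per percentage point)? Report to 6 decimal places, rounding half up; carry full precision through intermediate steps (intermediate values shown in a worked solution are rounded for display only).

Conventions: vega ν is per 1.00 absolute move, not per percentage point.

σ√T = 0.4202·√2.6153 = 0.679543
d₁ = (ln(S/K) + (r+σ²/2)T) / (σ√T) = (ln(51.64/52.05) + (0.0775+0.4202²/2)·2.6153) / 0.679543 = (-0.007908 + 0.433575) / 0.679543 = 0.626402
d₂ = d₁ − σ√T = 0.626402 − 0.679543 = -0.053141
e^{−rT} = 0.816535
N(d₁) = 0.734474,  N(d₂) = 0.478810
Call price V = S·N(d₁) − K·e^{−rT}·N(d₂) = 37.928249 − 20.349718 = 17.578531
φ(d₁) = (1/√(2π))·e^{−d₁²/2} = 0.327873
ν = S·φ(d₁)·√T = 27.381235

price = 17.578531
ν = 27.381235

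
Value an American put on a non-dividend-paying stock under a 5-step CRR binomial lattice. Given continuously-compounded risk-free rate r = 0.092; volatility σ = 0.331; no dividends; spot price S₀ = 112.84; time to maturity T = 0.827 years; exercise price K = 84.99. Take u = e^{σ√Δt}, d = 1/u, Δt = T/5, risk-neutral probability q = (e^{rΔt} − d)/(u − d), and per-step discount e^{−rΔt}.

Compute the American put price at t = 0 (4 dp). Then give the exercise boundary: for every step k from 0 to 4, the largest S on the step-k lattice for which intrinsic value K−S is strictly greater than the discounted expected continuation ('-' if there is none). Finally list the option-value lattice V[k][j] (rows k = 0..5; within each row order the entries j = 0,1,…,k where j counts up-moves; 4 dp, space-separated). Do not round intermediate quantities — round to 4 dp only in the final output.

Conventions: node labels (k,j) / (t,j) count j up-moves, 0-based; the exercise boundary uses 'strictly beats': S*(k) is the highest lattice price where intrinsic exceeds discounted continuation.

price = 1.8971
boundary = - - - - 65.8585
tree:
1.8971
3.5252 0.4690
6.4107 0.9986 0.0000
11.3177 2.1264 0.0000 0.0000
19.1315 4.5279 0.0000 0.0000 0.0000
27.4263 9.6415 0.0000 0.0000 0.0000 0.0000

params: Δt=0.16540 u=1.14410 d=0.87405 q=0.52318 e^(-rΔt)=0.98490
t_5 payoffs: 27.4263 9.6415 0.0000 0.0000 0.0000 0.0000
t_4: node(4,0) S=65.8585 payoff=19.1315 vs cont=17.8480 → 19.1315 [stop]  node(4,1) S=86.2060 payoff=0.0000 vs cont=4.5279 → 4.5279 [wait]  node(4,2) S=112.8400 payoff=0.0000 vs cont=0.0000 → 0.0000 [wait]  node(4,3) S=147.7028 payoff=0.0000 vs cont=0.0000 → 0.0000 [wait]  node(4,4) S=193.3368 payoff=0.0000 vs cont=0.0000 → 0.0000 [wait]  ⇒ S*(4)=65.8585
t_3: node(3,0) S=75.3485 payoff=9.6415 vs cont=11.3177 → 11.3177 [wait]  node(3,1) S=98.6280 payoff=0.0000 vs cont=2.1264 → 2.1264 [wait]  node(3,2) S=129.0999 payoff=0.0000 vs cont=0.0000 → 0.0000 [wait]  node(3,3) S=168.9864 payoff=0.0000 vs cont=0.0000 → 0.0000 [wait]  ⇒ S*(3)=-
t_2: node(2,0) S=86.2060 payoff=0.0000 vs cont=6.4107 → 6.4107 [wait]  node(2,1) S=112.8400 payoff=0.0000 vs cont=0.9986 → 0.9986 [wait]  node(2,2) S=147.7028 payoff=0.0000 vs cont=0.0000 → 0.0000 [wait]  ⇒ S*(2)=-
t_1: node(1,0) S=98.6280 payoff=0.0000 vs cont=3.5252 → 3.5252 [wait]  node(1,1) S=129.0999 payoff=0.0000 vs cont=0.4690 → 0.4690 [wait]  ⇒ S*(1)=-
t_0: node(0,0) S=112.8400 payoff=0.0000 vs cont=1.8971 → 1.8971 [wait]  ⇒ S*(0)=-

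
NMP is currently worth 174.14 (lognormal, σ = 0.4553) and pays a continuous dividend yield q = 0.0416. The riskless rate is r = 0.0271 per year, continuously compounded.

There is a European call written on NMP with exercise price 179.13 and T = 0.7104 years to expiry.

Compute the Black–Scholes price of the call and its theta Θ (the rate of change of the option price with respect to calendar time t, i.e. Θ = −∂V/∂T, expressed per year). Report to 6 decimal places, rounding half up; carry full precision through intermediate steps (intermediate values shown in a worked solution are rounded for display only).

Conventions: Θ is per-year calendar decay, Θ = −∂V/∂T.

σ√T = 0.4553·√0.7104 = 0.383751
d₁ = (ln(S/K) + (r−q+σ²/2)T) / (σ√T) = (ln(174.14/179.13) + (0.0271−0.0416+0.4553²/2)·0.7104) / 0.383751 = (-0.028252 + 0.063331) / 0.383751 = 0.091412
d₂ = d₁ − σ√T = 0.091412 − 0.383751 = -0.292339
e^{−rT} = 0.980932
e^{−qT} = 0.970880
N(d₁) = 0.536417,  N(d₂) = 0.385014
Call price V = S·e^{−qT}·N(d₁) − K·e^{−rT}·N(d₂) = 90.691525 − 67.652451 = 23.039074
φ(d₁) = (1/√(2π))·e^{−d₁²/2} = 0.397279
Θ = −S·e^{−qT}·φ(d₁)·σ/(2√T) + q·S·e^{−qT}·N(d₁) − r·K·e^{−rT}·N(d₂) = −18.141606 + 3.772767 − 1.833381 = -16.202220

price = 23.039074
Θ = -16.202220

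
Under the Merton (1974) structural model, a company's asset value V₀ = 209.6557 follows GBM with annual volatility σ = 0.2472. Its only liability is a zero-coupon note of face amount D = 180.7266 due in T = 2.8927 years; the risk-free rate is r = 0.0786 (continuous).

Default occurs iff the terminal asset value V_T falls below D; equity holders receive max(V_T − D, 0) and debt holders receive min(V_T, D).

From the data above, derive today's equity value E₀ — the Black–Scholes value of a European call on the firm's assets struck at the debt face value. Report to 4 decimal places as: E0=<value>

Work the structural quantities from V₀ = 209.6557 against face 180.7266:
d₁ = [ln(V₀/D) + (r + σ²/2)T] / (σ√T)
   = [ln(209.6557/180.7266) + (0.0786 + 0.5·0.2472²)·2.8927] / (0.2472·√2.8927)
   = [0.148481 + 0.315750] / 0.420436 = 1.104165
d₂ = d₁ − σ√T = 1.104165 − 0.420436 = 0.683728
N(d₁) = 0.865239,  N(d₂) = 0.752927,  e^(−rT) = 0.796629
E₀ = V₀·N(d₁) − D·e^(−rT)·N(d₂)
   = 209.6557·0.865239 − 180.7266·0.796629·0.752927 = 73.001925

E0=73.0019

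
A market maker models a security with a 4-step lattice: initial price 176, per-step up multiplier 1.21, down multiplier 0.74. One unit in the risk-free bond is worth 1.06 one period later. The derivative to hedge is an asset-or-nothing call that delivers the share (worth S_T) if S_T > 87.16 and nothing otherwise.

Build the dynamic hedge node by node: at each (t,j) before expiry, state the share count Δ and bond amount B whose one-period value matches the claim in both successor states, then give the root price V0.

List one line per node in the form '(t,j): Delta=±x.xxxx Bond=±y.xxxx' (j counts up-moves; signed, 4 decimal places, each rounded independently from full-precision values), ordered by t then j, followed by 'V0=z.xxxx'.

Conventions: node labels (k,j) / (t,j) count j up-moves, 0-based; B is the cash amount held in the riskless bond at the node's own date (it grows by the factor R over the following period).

(0,0): Delta=1.1712 Bond=-36.6115
(1,0): Delta=1.4956 Bond=-81.0660
(1,1): Delta=1.0782 Bond=-18.9998
(2,0): Delta=2.0009 Bond=-134.6236
(2,1): Delta=1.3508 Bond=-63.1048
(2,2): Delta=1.0000 Bond=0.0000
(3,0): Delta=0.0000 Bond=0.0000
(3,1): Delta=2.5745 Bond=-209.5921
(3,2): Delta=1.0000 Bond=0.0000
(3,3): Delta=1.0000 Bond=0.0000
V0=169.5148

Under the risk-neutral measure, an up-move has probability p* = (R−d)/(u−d) = 0.6809 and values discount at R = 1.06.
At maturity the claim pays: V(4,0)=0.0000, V(4,1)=0.0000, V(4,2)=141.1064, V(4,3)=230.7281, V(4,4)=377.2716
Node (3,0) S=71.3194: V=(p*·0.0000+(1−p*)·0.0000)/1.06=0.0000; Δ=(0.0000−0.0000)/(86.2965−52.7764)=0.0000; B=V−Δ·S=0.0000
Node (3,1) S=116.6169: V=(p*·141.1064+(1−p*)·0.0000)/1.06=90.6344; Δ=(141.1064−0.0000)/(141.1064−86.2965)=2.5745; B=V−Δ·S=-209.5921
Node (3,2) S=190.6844: V=(p*·230.7281+(1−p*)·141.1064)/1.06=190.6844; Δ=(230.7281−141.1064)/(230.7281−141.1064)=1.0000; B=V−Δ·S=0.0000
Node (3,3) S=311.7947: V=(p*·377.2716+(1−p*)·230.7281)/1.06=311.7947; Δ=(377.2716−230.7281)/(377.2716−230.7281)=1.0000; B=V−Δ·S=0.0000
Node (2,0) S=96.3776: V=(p*·90.6344+(1−p*)·0.0000)/1.06=58.2156; Δ=(90.6344−0.0000)/(116.6169−71.3194)=2.0009; B=V−Δ·S=-134.6236
Node (2,1) S=157.5904: V=(p*·190.6844+(1−p*)·90.6344)/1.06=149.7675; Δ=(190.6844−90.6344)/(190.6844−116.6169)=1.3508; B=V−Δ·S=-63.1048
Node (2,2) S=257.6816: V=(p*·311.7947+(1−p*)·190.6844)/1.06=257.6816; Δ=(311.7947−190.6844)/(311.7947−190.6844)=1.0000; B=V−Δ·S=0.0000
Node (1,0) S=130.2400: V=(p*·149.7675+(1−p*)·58.2156)/1.06=113.7253; Δ=(149.7675−58.2156)/(157.5904−96.3776)=1.4956; B=V−Δ·S=-81.0660
Node (1,1) S=212.9600: V=(p*·257.6816+(1−p*)·149.7675)/1.06=210.6046; Δ=(257.6816−149.7675)/(257.6816−157.5904)=1.0782; B=V−Δ·S=-18.9998
Node (0,0) S=176.0000: V=(p*·210.6046+(1−p*)·113.7253)/1.06=169.5148; Δ=(210.6046−113.7253)/(212.9600−130.2400)=1.1712; B=V−Δ·S=-36.6115
As a check, the time-0 holding Δ(0,0)·S0 + B(0,0) comes to 169.5148 — exactly V0.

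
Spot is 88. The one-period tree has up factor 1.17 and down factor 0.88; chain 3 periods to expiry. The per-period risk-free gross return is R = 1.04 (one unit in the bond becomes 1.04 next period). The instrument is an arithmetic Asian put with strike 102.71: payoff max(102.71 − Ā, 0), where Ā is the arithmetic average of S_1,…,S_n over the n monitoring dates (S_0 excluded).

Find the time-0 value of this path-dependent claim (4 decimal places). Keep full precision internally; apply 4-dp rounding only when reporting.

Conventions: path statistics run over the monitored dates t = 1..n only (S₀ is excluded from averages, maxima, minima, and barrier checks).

price = 10.3100

With p* = (R−d)/(u−d) = 0.5517, sum probability × payoff across the paths and divide by R^3.
Enumerate all 2^3 = 8 price paths (U = up ×1.17, D = down ×0.88); each path with k up-moves has probability p*^k·(1−p*)^(3−k).
DDD: Ā=68.5189, payoff=34.1911, prob=0.090082
UDD: Ā=91.0990, payoff=11.6110, prob=0.110870
DUD: Ā=82.5923, payoff=20.1177, prob=0.110870
UUD: Ā=109.8103, payoff=0.0000, prob=0.136455
DDU: Ā=75.1065, payoff=27.6035, prob=0.110870
UDU: Ā=99.8575, payoff=2.8525, prob=0.136455
DUU: Ā=91.3508, payoff=11.3592, prob=0.136455
UUU: Ā=121.4550, payoff=0.0000, prob=0.167945
Price = Σ prob·payoff / R^3 = 11.597386 / 1.124864 = 10.3100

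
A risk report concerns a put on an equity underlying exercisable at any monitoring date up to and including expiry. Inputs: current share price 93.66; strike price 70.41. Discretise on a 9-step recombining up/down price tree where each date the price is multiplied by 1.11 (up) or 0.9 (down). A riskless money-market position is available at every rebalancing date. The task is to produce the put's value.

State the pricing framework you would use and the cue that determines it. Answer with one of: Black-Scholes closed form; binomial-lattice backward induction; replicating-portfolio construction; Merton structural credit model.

Key observation: early exercise of the strike-70.41 put must be checked at each of the 9 dates (spot 93.66), which forces a node-by-node comparison of intrinsic and continuation value backward from expiry.

framework: binomial-lattice backward induction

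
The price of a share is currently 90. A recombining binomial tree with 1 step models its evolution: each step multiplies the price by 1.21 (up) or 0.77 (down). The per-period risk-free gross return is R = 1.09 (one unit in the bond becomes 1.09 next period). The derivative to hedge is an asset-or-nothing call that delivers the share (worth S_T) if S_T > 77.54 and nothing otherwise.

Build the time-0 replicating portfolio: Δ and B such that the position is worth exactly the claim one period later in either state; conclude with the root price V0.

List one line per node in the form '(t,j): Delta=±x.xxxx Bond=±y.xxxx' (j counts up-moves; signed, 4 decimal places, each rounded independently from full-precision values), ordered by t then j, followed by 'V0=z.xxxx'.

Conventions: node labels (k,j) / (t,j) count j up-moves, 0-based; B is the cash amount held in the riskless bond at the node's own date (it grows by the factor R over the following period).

The replicating-portfolio and risk-neutral prices coincide; use p* = (1.09−0.77)/(1.21−0.77) = 0.7273 for the latter.
Payoffs at expiry: V(1,0)=0.0000, V(1,1)=108.9000
  t=0,j=0: stock 90.0000 → up 108.9000 (V=108.9000), down 69.3000 (V=0.0000). Price 72.6606; hedge Δ=2.7500, bond B=-174.8394.
Check: Δ(0,0)·S0 + B(0,0) = 72.6606 = V0.

(0,0): Delta=2.7500 Bond=-174.8394
V0=72.6606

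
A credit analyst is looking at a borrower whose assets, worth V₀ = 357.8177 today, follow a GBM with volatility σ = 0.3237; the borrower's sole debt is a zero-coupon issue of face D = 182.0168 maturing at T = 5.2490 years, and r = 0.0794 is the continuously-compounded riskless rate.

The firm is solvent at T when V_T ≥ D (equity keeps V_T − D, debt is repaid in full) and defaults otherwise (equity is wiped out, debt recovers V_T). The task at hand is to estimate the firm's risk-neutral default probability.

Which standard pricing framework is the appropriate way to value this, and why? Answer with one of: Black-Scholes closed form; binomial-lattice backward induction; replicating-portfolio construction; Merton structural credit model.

Key observation: with the firm-asset dynamics (V₀ = 357.8177) and a single zero-coupon liability of face 182.0168 given, debt value, spread, and default probability all derive from the option view of the balance sheet.

framework: Merton structural credit model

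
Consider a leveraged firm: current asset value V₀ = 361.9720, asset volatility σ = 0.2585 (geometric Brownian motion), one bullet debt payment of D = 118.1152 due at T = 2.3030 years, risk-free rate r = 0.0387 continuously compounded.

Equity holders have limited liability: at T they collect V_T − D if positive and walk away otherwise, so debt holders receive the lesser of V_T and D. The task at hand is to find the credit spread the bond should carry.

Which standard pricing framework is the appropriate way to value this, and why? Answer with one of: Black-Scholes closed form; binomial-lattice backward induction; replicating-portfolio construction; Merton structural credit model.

framework: Merton structural credit model

Key observation: the data describe a firm's assets (V₀ = 361.9720, GBM) and a single zero-coupon debt of face 118.1152, so credit quantities follow from equity-as-call in the structural model.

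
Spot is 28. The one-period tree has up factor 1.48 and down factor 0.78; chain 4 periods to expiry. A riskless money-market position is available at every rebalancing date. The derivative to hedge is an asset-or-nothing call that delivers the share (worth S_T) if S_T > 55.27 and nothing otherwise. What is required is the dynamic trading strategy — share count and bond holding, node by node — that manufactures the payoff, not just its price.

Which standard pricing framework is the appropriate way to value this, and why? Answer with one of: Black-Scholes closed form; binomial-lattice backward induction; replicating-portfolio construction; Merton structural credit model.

framework: replicating-portfolio construction

Key observation: since the answer must list Δ and B at each node of the 1.48/0.78 lattice on 28, the replicating-portfolio method — solving the two-state system at every node — is the one that applies.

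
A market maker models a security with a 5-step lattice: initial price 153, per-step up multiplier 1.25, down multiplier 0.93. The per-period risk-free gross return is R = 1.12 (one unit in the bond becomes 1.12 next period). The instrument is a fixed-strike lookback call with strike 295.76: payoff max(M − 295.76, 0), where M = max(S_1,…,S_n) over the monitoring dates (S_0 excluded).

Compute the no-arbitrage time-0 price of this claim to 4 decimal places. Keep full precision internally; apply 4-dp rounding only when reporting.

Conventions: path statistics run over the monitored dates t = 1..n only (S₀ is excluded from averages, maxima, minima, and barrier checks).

Set p* = 0.5938 (from d < R < u); the path-dependent value is the discounted p*-expectation over all price paths.
Enumerate all 2^5 = 32 price paths (U = up ×1.25, D = down ×0.93); each path with k up-moves has probability p*^k·(1−p*)^(5−k).
DDDDD: M=142.2900, payoff=0.0000, prob=0.011065
UDDDD: M=191.2500, payoff=0.0000, prob=0.016172
DUDDD: M=177.8625, payoff=0.0000, prob=0.016172
UUDDD: M=239.0625, payoff=0.0000, prob=0.023637
DDUDD: M=165.4121, payoff=0.0000, prob=0.016172
UDUDD: M=222.3281, payoff=0.0000, prob=0.023637
DUUDD: M=222.3281, payoff=0.0000, prob=0.023637
UUUDD: M=298.8281, payoff=3.0681, prob=0.034546
DDDUD: M=153.8333, payoff=0.0000, prob=0.016172
UDDUD: M=206.7652, payoff=0.0000, prob=0.023637
DUDUD: M=206.7652, payoff=0.0000, prob=0.023637
UUDUD: M=277.9102, payoff=0.0000, prob=0.034546
DDUUD: M=206.7652, payoff=0.0000, prob=0.023637
UDUUD: M=277.9102, payoff=0.0000, prob=0.034546
DUUUD: M=277.9102, payoff=0.0000, prob=0.034546
UUUUD: M=373.5352, payoff=77.7752, prob=0.050490
DDDDU: M=143.0649, payoff=0.0000, prob=0.016172
UDDDU: M=192.2916, payoff=0.0000, prob=0.023637
DUDDU: M=192.2916, payoff=0.0000, prob=0.023637
UUDDU: M=258.4564, payoff=0.0000, prob=0.034546
DDUDU: M=192.2916, payoff=0.0000, prob=0.023637
UDUDU: M=258.4564, payoff=0.0000, prob=0.034546
DUUDU: M=258.4564, payoff=0.0000, prob=0.034546
UUUDU: M=347.3877, payoff=51.6277, prob=0.050490
DDDUU: M=192.2916, payoff=0.0000, prob=0.023637
UDDUU: M=258.4564, payoff=0.0000, prob=0.034546
DUDUU: M=258.4564, payoff=0.0000, prob=0.034546
UUDUU: M=347.3877, payoff=51.6277, prob=0.050490
DDUUU: M=258.4564, payoff=0.0000, prob=0.034546
UDUUU: M=347.3877, payoff=51.6277, prob=0.050490
DUUUU: M=347.3877, payoff=51.6277, prob=0.050490
UUUUU: M=466.9189, payoff=171.1589, prob=0.073794
Price = Σ prob·payoff / R^5 = 27.090089 / 1.762342 = 15.3716

price = 15.3716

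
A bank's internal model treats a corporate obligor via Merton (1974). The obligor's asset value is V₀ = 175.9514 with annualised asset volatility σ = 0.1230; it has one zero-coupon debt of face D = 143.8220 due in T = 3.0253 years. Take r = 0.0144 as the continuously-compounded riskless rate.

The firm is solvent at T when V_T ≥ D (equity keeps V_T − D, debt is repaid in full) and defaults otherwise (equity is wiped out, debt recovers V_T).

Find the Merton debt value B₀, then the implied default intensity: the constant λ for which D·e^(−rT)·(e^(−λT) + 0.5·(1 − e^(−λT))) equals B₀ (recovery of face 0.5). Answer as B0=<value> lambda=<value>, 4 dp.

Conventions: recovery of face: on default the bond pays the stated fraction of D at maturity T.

B0=135.6146 lambda=0.0101

Work the structural quantities from V₀ = 175.9514 against face 143.8220:
d₁ = [ln(V₀/D) + (r + σ²/2)T] / (σ√T)
   = [ln(175.9514/143.8220) + (0.0144 + 0.5·0.1230²)·3.0253] / (0.1230·√3.0253)
   = [0.201631 + 0.066449] / 0.213939 = 1.253072
d₂ = d₁ − σ√T = 1.253072 − 0.213939 = 1.039133
N(d₁) = 0.894910,  N(d₂) = 0.850629,  e^(−rT) = 0.957371
E₀ = V₀·N(d₁) − D·e^(−rT)·N(d₂)
   = 175.9514·0.894910 − 143.8220·0.957371·0.850629 = 40.336797
B₀ = V₀ − E₀ = 175.9514 − 40.336797 = 135.614603
e^(−λT) = (B₀·e^(rT)/D − 0.5)/(1 − 0.5) = (135.6146·1.044527/143.8220 − 0.5)/0.5 = 0.96983960
λ = −ln(0.96983960)/3.0253 = 0.010123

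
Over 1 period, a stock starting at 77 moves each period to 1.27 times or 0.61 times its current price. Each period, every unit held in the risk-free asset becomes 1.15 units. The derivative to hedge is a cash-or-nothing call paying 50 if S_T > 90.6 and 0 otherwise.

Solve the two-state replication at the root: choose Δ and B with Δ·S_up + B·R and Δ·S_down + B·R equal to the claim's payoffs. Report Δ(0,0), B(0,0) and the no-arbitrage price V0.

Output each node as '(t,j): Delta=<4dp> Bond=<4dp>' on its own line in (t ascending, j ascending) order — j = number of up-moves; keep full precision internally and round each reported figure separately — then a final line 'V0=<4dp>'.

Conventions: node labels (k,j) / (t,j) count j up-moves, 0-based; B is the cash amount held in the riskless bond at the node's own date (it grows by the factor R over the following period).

(0,0): Delta=0.9839 Bond=-40.1845
V0=35.5731

Under the risk-neutral measure, an up-move has probability p* = (R−d)/(u−d) = 0.8182 and values discount at R = 1.15.
At maturity the claim pays: V(1,0)=0.0000, V(1,1)=50.0000
(0,0): S=77.0000. Δ = (V_up−V_dn)/(S_up−S_dn) = (50.0000−0.0000)/(97.7900−46.9700) = 0.9839. V = [p*·50.0000 + (1−p*)·0.0000]/1.15 = 35.5731. B = V − Δ·S = -40.1845.
Verification: the root portfolio costs Δ(0,0)·S0 + B(0,0) = 35.5731, matching V0.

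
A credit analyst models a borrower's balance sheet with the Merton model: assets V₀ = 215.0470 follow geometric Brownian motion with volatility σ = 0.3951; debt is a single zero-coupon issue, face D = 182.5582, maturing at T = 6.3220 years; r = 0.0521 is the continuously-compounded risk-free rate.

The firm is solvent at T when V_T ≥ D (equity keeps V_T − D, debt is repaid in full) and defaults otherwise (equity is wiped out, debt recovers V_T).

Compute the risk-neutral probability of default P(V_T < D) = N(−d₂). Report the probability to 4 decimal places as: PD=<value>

Equity is a call on the firm's assets struck at D = 182.5582:
d₁ = [ln(V₀/D) + (r + σ²/2)T] / (σ√T)
   = [ln(215.0470/182.5582) + (0.0521 + 0.5·0.3951²)·6.3220] / (0.3951·√6.3220)
   = [0.163788 + 0.822821] / 0.993423 = 0.993140
d₂ = d₁ − σ√T = 0.993140 − 0.993423 = -0.000283
risk-neutral PD = N(−d₂) = N(0.000283) = 0.500113

PD=0.5001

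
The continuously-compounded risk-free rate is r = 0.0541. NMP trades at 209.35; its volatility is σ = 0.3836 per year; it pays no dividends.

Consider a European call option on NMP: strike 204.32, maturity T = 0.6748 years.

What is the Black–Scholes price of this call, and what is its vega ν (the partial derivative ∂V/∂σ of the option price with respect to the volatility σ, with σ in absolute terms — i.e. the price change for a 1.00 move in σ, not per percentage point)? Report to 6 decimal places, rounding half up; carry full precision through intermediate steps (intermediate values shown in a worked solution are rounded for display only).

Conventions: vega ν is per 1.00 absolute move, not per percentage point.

σ√T = 0.3836·√0.6748 = 0.315113
d₁ = (ln(S/K) + (r+σ²/2)T) / (σ√T) = (ln(209.35/204.32) + (0.0541+0.3836²/2)·0.6748) / 0.315113 = (0.024320 + 0.086155) / 0.315113 = 0.350588
d₂ = d₁ − σ√T = 0.350588 − 0.315113 = 0.035475
e^{−rT} = 0.964152
N(d₁) = 0.637051,  N(d₂) = 0.514150
Call price V = S·N(d₁) − K·e^{−rT}·N(d₂) = 133.366696 − 101.285145 = 32.081551
φ(d₁) = (1/√(2π))·e^{−d₁²/2} = 0.375163
ν = S·φ(d₁)·√T = 64.517949

price = 32.081551
ν = 64.517949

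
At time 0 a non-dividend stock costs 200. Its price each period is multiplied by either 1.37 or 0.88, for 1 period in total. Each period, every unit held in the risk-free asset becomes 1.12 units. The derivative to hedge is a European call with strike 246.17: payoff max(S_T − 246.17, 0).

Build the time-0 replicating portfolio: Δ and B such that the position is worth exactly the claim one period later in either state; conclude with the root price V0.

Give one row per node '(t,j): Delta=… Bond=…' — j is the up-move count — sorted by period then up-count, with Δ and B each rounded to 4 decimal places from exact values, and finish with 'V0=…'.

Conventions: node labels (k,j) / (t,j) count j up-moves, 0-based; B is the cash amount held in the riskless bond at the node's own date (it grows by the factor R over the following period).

Under the risk-neutral measure, an up-move has probability p* = (R−d)/(u−d) = 0.4898 and values discount at R = 1.12.
Payoffs at expiry: V(1,0)=0.0000, V(1,1)=27.8300
  t=0,j=0: stock 200.0000 → up 274.0000 (V=27.8300), down 176.0000 (V=0.0000). Price 12.1706; hedge Δ=0.2840, bond B=-44.6254.
Verification: the root portfolio costs Δ(0,0)·S0 + B(0,0) = 12.1706, matching V0.

(0,0): Delta=0.2840 Bond=-44.6254
V0=12.1706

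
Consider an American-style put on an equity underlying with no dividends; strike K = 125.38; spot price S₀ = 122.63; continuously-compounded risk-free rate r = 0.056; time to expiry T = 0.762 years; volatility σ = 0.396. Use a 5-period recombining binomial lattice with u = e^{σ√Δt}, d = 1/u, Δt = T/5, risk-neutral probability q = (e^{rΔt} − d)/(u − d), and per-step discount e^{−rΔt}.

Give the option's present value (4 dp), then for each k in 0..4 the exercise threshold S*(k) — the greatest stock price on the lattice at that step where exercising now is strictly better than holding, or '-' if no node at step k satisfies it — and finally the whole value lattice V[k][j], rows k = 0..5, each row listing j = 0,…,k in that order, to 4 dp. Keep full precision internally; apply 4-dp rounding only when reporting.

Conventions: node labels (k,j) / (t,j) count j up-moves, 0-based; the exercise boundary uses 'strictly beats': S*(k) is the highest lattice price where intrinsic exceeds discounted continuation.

price = 16.6903
boundary = - - - 77.1225 90.0160
tree:
16.6903
24.8657 8.4409
35.5551 14.1330 2.6415
48.2575 22.9064 5.2141 0.0000
59.3042 35.3640 10.2919 0.0000 0.0000
68.7686 48.2575 20.3150 0.0000 0.0000 0.0000

params: Δt=0.15240 u=1.16718 d=0.85676 q=0.48904 e^(-rΔt)=0.99150
t_5 payoffs: 68.7686 48.2575 20.3150 0.0000 0.0000 0.0000
t_4: node(4,0) S=66.0758 payoff=59.3042 vs cont=58.2387 → 59.3042 [stop]  node(4,1) S=90.0160 payoff=35.3640 vs cont=34.2985 → 35.3640 [stop]  node(4,2) S=122.6300 payoff=2.7500 vs cont=10.2919 → 10.2919 [wait]  node(4,3) S=167.0605 payoff=0.0000 vs cont=0.0000 → 0.0000 [wait]  node(4,4) S=227.5888 payoff=0.0000 vs cont=0.0000 → 0.0000 [wait]  ⇒ S*(4)=90.0160
t_3: node(3,0) S=77.1225 payoff=48.2575 vs cont=47.1920 → 48.2575 [stop]  node(3,1) S=105.0650 payoff=20.3150 vs cont=22.9064 → 22.9064 [wait]  node(3,2) S=143.1315 payoff=0.0000 vs cont=5.2141 → 5.2141 [wait]  node(3,3) S=194.9900 payoff=0.0000 vs cont=0.0000 → 0.0000 [wait]  ⇒ S*(3)=77.1225
t_2: node(2,0) S=90.0160 payoff=35.3640 vs cont=35.5551 → 35.5551 [wait]  node(2,1) S=122.6300 payoff=2.7500 vs cont=14.1330 → 14.1330 [wait]  node(2,2) S=167.0605 payoff=0.0000 vs cont=2.6415 → 2.6415 [wait]  ⇒ S*(2)=-
t_1: node(1,0) S=105.0650 payoff=20.3150 vs cont=24.8657 → 24.8657 [wait]  node(1,1) S=143.1315 payoff=0.0000 vs cont=8.4409 → 8.4409 [wait]  ⇒ S*(1)=-
t_0: node(0,0) S=122.6300 payoff=2.7500 vs cont=16.6903 → 16.6903 [wait]  ⇒ S*(0)=-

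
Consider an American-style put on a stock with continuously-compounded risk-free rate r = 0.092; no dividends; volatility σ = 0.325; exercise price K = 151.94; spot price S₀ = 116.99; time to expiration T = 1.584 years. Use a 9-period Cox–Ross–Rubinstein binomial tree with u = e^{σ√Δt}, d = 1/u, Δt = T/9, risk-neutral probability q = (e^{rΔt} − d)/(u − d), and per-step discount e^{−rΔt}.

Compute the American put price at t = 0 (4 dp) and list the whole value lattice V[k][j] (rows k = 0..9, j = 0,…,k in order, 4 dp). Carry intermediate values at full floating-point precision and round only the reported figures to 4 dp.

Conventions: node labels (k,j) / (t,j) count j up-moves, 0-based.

price = 35.8649
tree:
35.8649
49.8614 24.3479
62.8722 35.3786 15.1495
74.2246 49.8614 23.4076 8.1676
84.1301 62.8722 34.9500 13.7183 3.4121
92.7731 74.2246 49.8614 22.3318 6.3712 0.8476
100.3144 84.1301 62.8722 34.9500 11.6383 1.8160 0.0000
106.8945 92.7731 74.2246 49.8614 20.6239 3.8908 0.0000 0.0000
112.6360 100.3144 84.1301 62.8722 34.9500 8.3361 0.0000 0.0000 0.0000
117.6456 106.8945 92.7731 74.2246 49.8614 17.8604 0.0000 0.0000 0.0000 0.0000

Δt=0.17600  u=1.14608  d=0.87254  q=0.52564  discount=0.98394
step 9 (expiry): payoffs max(K−S,0) = 117.6456 106.8945 92.7731 74.2246 49.8614 17.8604 0.0000 0.0000 0.0000 0.0000
k=8: (k=8,j=0): S=39.3040, K−S=112.6360, hold=110.1956 ⇒ V=112.6360 exercise | (k=8,j=1): S=51.6256, K−S=100.3144, hold=97.8740 ⇒ V=100.3144 exercise | (k=8,j=2): S=67.8099, K−S=84.1301, hold=81.6897 ⇒ V=84.1301 exercise | (k=8,j=3): S=89.0678, K−S=62.8722, hold=60.4318 ⇒ V=62.8722 exercise | (k=8,j=4): S=116.9900, K−S=34.9500, hold=32.5096 ⇒ V=34.9500 exercise | (k=8,j=5): S=153.6656, K−S=0.0000, hold=8.3361 ⇒ V=8.3361 continue | (k=8,j=6): S=201.8387, K−S=0.0000, hold=0.0000 ⇒ V=0.0000 continue | (k=8,j=7): S=265.1139, K−S=0.0000, hold=0.0000 ⇒ V=0.0000 continue | (k=8,j=8): S=348.2253, K−S=0.0000, hold=0.0000 ⇒ V=0.0000 continue
k=7: (k=7,j=0): S=45.0455, K−S=106.8945, hold=104.4541 ⇒ V=106.8945 exercise | (k=7,j=1): S=59.1669, K−S=92.7731, hold=90.3327 ⇒ V=92.7731 exercise | (k=7,j=2): S=77.7154, K−S=74.2246, hold=71.7842 ⇒ V=74.2246 exercise | (k=7,j=3): S=102.0786, K−S=49.8614, hold=47.4210 ⇒ V=49.8614 exercise | (k=7,j=4): S=134.0796, K−S=17.8604, hold=20.6239 ⇒ V=20.6239 continue | (k=7,j=5): S=176.1127, K−S=0.0000, hold=3.8908 ⇒ V=3.8908 continue | (k=7,j=6): S=231.3228, K−S=0.0000, hold=0.0000 ⇒ V=0.0000 continue | (k=7,j=7): S=303.8410, K−S=0.0000, hold=0.0000 ⇒ V=0.0000 continue
k=6: (k=6,j=0): S=51.6256, K−S=100.3144, hold=97.8740 ⇒ V=100.3144 exercise | (k=6,j=1): S=67.8099, K−S=84.1301, hold=81.6897 ⇒ V=84.1301 exercise | (k=6,j=2): S=89.0678, K−S=62.8722, hold=60.4318 ⇒ V=62.8722 exercise | (k=6,j=3): S=116.9900, K−S=34.9500, hold=33.9389 ⇒ V=34.9500 exercise | (k=6,j=4): S=153.6656, K−S=0.0000, hold=11.6383 ⇒ V=11.6383 continue | (k=6,j=5): S=201.8387, K−S=0.0000, hold=1.8160 ⇒ V=1.8160 continue | (k=6,j=6): S=265.1139, K−S=0.0000, hold=0.0000 ⇒ V=0.0000 continue
k=5: (k=5,j=0): S=59.1669, K−S=92.7731, hold=90.3327 ⇒ V=92.7731 exercise | (k=5,j=1): S=77.7154, K−S=74.2246, hold=71.7842 ⇒ V=74.2246 exercise | (k=5,j=2): S=102.0786, K−S=49.8614, hold=47.4210 ⇒ V=49.8614 exercise | (k=5,j=3): S=134.0796, K−S=17.8604, hold=22.3318 ⇒ V=22.3318 continue | (k=5,j=4): S=176.1127, K−S=0.0000, hold=6.3712 ⇒ V=6.3712 continue | (k=5,j=5): S=231.3228, K−S=0.0000, hold=0.8476 ⇒ V=0.8476 continue
k=4: (k=4,j=0): S=67.8099, K−S=84.1301, hold=81.6897 ⇒ V=84.1301 exercise | (k=4,j=1): S=89.0678, K−S=62.8722, hold=60.4318 ⇒ V=62.8722 exercise | (k=4,j=2): S=116.9900, K−S=34.9500, hold=34.8222 ⇒ V=34.9500 exercise | (k=4,j=3): S=153.6656, K−S=0.0000, hold=13.7183 ⇒ V=13.7183 continue | (k=4,j=4): S=201.8387, K−S=0.0000, hold=3.4121 ⇒ V=3.4121 continue
k=3: (k=3,j=0): S=77.7154, K−S=74.2246, hold=71.7842 ⇒ V=74.2246 exercise | (k=3,j=1): S=102.0786, K−S=49.8614, hold=47.4210 ⇒ V=49.8614 exercise | (k=3,j=2): S=134.0796, K−S=17.8604, hold=23.4076 ⇒ V=23.4076 continue | (k=3,j=3): S=176.1127, K−S=0.0000, hold=8.1676 ⇒ V=8.1676 continue
k=2: (k=2,j=0): S=89.0678, K−S=62.8722, hold=60.4318 ⇒ V=62.8722 exercise | (k=2,j=1): S=116.9900, K−S=34.9500, hold=35.3786 ⇒ V=35.3786 continue | (k=2,j=2): S=153.6656, K−S=0.0000, hold=15.1495 ⇒ V=15.1495 continue
k=1: (k=1,j=0): S=102.0786, K−S=49.8614, hold=47.6427 ⇒ V=49.8614 exercise | (k=1,j=1): S=134.0796, K−S=17.8604, hold=24.3479 ⇒ V=24.3479 continue
k=0: (k=0,j=0): S=116.9900, K−S=34.9500, hold=35.8649 ⇒ V=35.8649 continue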